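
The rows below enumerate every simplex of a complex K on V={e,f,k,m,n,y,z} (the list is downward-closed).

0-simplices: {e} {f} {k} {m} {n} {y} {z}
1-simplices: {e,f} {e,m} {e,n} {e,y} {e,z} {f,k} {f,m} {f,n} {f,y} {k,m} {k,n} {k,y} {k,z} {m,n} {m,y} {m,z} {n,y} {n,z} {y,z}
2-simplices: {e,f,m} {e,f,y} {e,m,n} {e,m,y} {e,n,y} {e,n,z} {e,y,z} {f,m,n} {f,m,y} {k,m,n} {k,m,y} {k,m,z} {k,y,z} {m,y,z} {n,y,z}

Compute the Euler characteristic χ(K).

χ(K)=3

n_0=7 n_1=19 n_2=15
χ=+7−19+15=3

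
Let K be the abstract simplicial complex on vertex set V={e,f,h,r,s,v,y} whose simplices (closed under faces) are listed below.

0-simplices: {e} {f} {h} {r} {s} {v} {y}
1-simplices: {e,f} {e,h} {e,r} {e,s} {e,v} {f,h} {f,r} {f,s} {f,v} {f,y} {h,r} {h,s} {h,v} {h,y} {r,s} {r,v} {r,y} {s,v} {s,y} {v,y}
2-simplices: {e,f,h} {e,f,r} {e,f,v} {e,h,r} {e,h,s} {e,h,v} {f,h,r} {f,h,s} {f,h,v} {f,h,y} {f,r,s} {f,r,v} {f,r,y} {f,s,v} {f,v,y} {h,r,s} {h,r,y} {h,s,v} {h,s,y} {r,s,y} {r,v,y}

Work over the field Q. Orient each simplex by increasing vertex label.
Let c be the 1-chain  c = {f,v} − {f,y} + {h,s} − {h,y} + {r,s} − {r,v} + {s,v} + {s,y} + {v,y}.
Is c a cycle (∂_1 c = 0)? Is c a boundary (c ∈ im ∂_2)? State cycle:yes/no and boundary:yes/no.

cycle:yes boundary:yes

n_0=7 n_1=20 n_2=21  [Q]
∂1: piv[ef,eh,er,es,ev,fy] rk=6  ker:fh,fr,fs,fv,hr,hs,hv,hy,rs,rv,ry,sv,sy,vy
∂2: piv[efh,efr,efv,ehr,ehs,ehv,fhs,fhy,frs,frv,fry,fsv,fvy,hsy] rk=14  ker:fhr,fhv,hrs,hry,hsv,rsy,rvy
∂1c = 0
c vs im∂2: reduces to 0 ⇒ boundary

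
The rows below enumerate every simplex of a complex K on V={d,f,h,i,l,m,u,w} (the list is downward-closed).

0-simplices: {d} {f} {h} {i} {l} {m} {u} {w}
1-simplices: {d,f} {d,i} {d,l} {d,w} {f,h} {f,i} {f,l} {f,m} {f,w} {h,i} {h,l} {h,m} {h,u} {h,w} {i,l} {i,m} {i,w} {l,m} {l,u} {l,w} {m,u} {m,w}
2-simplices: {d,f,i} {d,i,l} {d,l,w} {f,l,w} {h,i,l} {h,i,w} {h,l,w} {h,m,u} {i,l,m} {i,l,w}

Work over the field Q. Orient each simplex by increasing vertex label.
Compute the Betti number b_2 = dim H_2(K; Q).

b_2=1

n_0=8 n_1=22 n_2=10  [Q]
∂1: piv[df,di,dl,dw,fh,fm,hu] rk=7  ker:fi,fl,fw,hi,hl,hm,hw,il,im,iw,lm,lu,lw,mu,mw
∂2: piv[dfi,dil,dlw,flw,hil,hiw,hlw,hmu,ilm] rk=9  ker:ilw
b_2=(10−9)−0=1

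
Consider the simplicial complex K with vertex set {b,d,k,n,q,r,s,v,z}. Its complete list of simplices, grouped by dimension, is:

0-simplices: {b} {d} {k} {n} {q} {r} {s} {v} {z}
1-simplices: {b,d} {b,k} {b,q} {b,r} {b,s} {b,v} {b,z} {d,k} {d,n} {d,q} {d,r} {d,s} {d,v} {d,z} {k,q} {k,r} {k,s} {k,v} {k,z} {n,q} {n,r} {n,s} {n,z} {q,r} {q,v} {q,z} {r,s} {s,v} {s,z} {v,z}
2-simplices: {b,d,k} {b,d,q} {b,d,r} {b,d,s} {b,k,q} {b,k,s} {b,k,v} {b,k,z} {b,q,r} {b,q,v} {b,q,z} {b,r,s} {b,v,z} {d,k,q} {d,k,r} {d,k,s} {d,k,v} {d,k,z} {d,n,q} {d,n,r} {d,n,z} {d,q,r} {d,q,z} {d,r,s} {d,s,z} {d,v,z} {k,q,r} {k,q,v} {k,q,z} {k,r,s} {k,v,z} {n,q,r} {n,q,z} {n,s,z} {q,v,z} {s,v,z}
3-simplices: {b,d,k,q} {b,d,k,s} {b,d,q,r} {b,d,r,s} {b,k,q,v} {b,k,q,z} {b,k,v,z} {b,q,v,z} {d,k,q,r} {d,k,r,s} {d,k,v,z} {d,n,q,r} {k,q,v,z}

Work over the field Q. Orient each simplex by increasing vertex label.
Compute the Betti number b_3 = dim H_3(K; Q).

b_3=1

n_0=9 n_1=30 n_2=36 n_3=13  [Q]
∂1: piv[bd,bk,bq,br,bs,bv,bz,dn] rk=8  ker:dk,dq,dr,ds,dv,dz,kq,kr,ks,kv,kz,nq,nr,ns,nz,qr,qv,qz,rs,sv,sz,vz
∂2: piv[bdk,bdq,bdr,bds,bkq,bks,bkv,bkz,bqr,bqv,bqz,brs,bvz,dkr,dkv,dkz,dnq,dnr,dnz,dsz,nsz,svz] rk=22  ker:dkq,dks,dqr,dqz,drs,dvz,kqr,kqv,kqz,krs,kvz,nqr,nqz,qvz
∂3: piv[bdkq,bdks,bdqr,bdrs,bkqv,bkqz,bkvz,bqvz,dkqr,dkrs,dkvz,dnqr] rk=12  ker:kqvz
b_3=(13−12)−0=1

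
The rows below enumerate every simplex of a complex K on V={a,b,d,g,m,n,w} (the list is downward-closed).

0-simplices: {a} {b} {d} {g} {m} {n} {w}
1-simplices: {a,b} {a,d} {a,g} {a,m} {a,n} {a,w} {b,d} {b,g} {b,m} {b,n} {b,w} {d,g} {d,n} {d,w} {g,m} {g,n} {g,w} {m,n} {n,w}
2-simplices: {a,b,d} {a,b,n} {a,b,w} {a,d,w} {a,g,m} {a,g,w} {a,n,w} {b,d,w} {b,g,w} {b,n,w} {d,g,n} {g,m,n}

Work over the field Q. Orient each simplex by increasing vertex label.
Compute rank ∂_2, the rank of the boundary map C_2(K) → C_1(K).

rank∂_2=10

n_0=7 n_1=19 n_2=12  [Q]
∂1: piv[ab,ad,ag,am,an,aw] rk=6  ker:bd,bg,bm,bn,bw,dg,dn,dw,gm,gn,gw,mn,nw
∂2: piv[abd,abn,abw,adw,agm,agw,anw,bgw,dgn,gmn] rk=10  ker:bdw,bnw
rk∂_2=10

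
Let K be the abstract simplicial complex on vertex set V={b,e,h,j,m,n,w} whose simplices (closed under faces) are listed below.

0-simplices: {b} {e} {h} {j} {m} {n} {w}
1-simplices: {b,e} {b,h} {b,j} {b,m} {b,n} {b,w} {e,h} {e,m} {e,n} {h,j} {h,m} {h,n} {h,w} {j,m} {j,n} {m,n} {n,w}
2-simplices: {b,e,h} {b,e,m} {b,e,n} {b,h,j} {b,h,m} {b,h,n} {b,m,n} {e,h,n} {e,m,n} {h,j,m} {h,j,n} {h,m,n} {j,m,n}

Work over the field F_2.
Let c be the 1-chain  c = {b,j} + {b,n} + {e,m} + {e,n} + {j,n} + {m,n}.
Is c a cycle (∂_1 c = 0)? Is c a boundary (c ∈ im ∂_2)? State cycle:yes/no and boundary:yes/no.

cycle:yes boundary:yes

n_0=7 n_1=17 n_2=13  [Z2]
∂1: piv[be,bh,bj,bm,bn,bw] rk=6  ker:eh,em,en,hj,hm,hn,hw,jm,jn,mn,nw
∂2: piv[beh,bem,ben,bhj,bhm,bhn,bmn,hjm,hjn] rk=9  ker:ehn,emn,hmn,jmn
∂1c = 0
c vs im∂2: reduces to 0 ⇒ boundary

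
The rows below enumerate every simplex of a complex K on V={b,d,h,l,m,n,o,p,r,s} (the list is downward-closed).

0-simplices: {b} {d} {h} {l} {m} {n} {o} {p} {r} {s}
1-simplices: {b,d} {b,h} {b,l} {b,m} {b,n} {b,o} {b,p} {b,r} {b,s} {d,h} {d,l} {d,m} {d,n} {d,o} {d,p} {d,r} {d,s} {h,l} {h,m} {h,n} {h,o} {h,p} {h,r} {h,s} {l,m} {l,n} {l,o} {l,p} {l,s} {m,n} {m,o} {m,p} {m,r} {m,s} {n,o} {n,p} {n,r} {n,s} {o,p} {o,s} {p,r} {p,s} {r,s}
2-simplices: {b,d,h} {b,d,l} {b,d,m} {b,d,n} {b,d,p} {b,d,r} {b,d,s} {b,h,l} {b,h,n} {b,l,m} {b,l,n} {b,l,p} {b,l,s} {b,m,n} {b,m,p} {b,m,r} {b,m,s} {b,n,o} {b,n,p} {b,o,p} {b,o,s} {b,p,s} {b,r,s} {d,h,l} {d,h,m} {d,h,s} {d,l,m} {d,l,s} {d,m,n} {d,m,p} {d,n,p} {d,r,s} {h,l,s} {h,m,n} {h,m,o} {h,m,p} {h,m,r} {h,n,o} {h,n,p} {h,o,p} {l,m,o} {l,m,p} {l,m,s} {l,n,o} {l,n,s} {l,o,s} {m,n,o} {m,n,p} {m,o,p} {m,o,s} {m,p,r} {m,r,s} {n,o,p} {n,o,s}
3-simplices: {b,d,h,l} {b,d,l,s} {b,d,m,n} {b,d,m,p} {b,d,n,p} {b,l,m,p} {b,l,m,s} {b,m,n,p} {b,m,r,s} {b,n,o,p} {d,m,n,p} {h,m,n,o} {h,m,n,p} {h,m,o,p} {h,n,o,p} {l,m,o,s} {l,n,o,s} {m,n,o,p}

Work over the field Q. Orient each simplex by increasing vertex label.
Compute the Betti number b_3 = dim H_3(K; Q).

b_3=2

n_0=10 n_1=43 n_2=54 n_3=18  [Q]
∂1: piv[bd,bh,bl,bm,bn,bo,bp,br,bs] rk=9  ker:dh,dl,dm,dn,do,dp,dr,ds,hl,hm,hn,ho,hp,hr,hs,lm,ln,lo,lp,ls,mn,mo,mp,mr,ms,no,np,nr,ns,op,os,pr,ps,rs
∂2: piv[bdh,bdl,bdm,bdn,bdp,bdr,bds,bhl,bhn,blm,bln,blp,bls,bmn,bmp,bmr,bms,bno,bnp,bop,bos,bps,brs,dhm,dhs,hmo,hmp,hmr,hno,lmo,lns,mpr] rk=32  ker:dhl,dlm,dls,dmn,dmp,dnp,drs,hls,hmn,hnp,hop,lmp,lms,lno,los,mno,mnp,mop,mos,mrs,nop,nos
∂3: piv[bdhl,bdls,bdmn,bdmp,bdnp,blmp,blms,bmnp,bmrs,bnop,hmno,hmnp,hmop,hnop,lmos,lnos] rk=16  ker:dmnp,mnop
b_3=(18−16)−0=2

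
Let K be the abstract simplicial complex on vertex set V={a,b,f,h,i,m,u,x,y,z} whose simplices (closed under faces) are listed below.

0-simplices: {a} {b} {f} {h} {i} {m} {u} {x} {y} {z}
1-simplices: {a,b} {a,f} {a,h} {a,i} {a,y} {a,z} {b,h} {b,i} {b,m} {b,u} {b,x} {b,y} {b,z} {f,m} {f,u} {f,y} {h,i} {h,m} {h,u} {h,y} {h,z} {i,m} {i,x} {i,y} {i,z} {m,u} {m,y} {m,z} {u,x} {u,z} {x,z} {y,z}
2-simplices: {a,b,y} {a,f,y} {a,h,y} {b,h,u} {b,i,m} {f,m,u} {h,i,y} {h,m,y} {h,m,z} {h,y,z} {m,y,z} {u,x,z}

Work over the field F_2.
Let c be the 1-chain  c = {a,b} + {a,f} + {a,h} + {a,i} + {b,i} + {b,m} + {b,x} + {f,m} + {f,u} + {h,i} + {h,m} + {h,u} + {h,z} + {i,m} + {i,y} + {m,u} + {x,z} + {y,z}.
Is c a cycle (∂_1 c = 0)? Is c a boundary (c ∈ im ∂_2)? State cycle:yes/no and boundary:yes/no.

cycle:no boundary:no

n_0=10 n_1=32 n_2=12  [Z2]
∂1: piv[ab,af,ah,ai,ay,az,bm,bu,bx] rk=9  ker:bh,bi,by,bz,fm,fu,fy,hi,hm,hu,hy,hz,im,ix,iy,iz,mu,my,mz,ux,uz,xz,yz
∂2: piv[aby,afy,ahy,bhu,bim,fmu,hiy,hmy,hmz,hyz,uxz] rk=11  ker:myz
∂1c = {f} + {h} + {i} + {m} + {u} + {z}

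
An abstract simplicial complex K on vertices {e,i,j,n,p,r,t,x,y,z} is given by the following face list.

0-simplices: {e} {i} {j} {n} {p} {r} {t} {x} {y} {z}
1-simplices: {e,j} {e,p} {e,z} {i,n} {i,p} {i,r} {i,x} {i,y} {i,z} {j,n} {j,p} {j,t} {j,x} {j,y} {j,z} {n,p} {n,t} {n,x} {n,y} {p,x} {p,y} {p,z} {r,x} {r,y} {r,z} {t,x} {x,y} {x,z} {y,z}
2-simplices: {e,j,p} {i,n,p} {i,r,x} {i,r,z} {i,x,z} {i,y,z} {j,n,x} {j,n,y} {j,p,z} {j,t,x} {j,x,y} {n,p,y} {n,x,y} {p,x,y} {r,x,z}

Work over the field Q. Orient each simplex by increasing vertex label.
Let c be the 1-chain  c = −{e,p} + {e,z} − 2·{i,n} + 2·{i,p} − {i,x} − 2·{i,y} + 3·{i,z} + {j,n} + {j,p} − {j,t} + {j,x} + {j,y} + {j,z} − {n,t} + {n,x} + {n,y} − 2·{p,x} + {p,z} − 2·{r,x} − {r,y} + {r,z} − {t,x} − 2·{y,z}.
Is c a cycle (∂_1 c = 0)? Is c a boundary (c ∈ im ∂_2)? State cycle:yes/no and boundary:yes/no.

cycle:no boundary:no

n_0=10 n_1=29 n_2=15  [Q]
∂1: piv[ej,ep,ez,in,ip,ir,ix,iy,jt] rk=9  ker:iz,jn,jp,jx,jy,jz,np,nt,nx,ny,px,py,pz,rx,ry,rz,tx,xy,xz,yz
∂2: piv[ejp,inp,irx,irz,ixz,iyz,jnx,jny,jpz,jtx,jxy,npy,pxy] rk=13  ker:nxy,rxz
∂1c = −4·{j} − 2·{n} + 3·{p} + 2·{r} − {t} − 4·{x} + {y} + 5·{z}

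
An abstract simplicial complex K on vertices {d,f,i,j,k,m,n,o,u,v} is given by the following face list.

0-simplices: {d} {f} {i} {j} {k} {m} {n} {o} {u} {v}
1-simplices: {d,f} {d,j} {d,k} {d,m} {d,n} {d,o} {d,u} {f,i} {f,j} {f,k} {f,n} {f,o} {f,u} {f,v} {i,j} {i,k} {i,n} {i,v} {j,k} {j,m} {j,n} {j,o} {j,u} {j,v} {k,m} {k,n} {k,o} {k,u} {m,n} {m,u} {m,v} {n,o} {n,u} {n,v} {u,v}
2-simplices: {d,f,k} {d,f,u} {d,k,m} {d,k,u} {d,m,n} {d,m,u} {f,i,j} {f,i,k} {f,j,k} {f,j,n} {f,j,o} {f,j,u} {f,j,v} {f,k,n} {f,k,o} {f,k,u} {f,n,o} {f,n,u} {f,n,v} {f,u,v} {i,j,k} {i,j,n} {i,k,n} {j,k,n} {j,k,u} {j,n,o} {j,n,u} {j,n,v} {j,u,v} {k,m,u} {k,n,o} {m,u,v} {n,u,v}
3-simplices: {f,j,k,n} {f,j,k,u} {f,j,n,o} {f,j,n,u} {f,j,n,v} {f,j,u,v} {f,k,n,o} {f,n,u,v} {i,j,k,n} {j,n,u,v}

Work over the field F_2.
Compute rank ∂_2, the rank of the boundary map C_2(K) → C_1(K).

rank∂_2=21

n_0=10 n_1=35 n_2=33 n_3=10  [Z2]
∂1: piv[df,dj,dk,dm,dn,do,du,fi,fv] rk=9  ker:fj,fk,fn,fo,fu,ij,ik,in,iv,jk,jm,jn,jo,ju,jv,km,kn,ko,ku,mn,mu,mv,no,nu,nv,uv
∂2: piv[dfk,dfu,dkm,dku,dmn,dmu,fij,fik,fjk,fjn,fjo,fju,fjv,fkn,fko,fno,fnu,fnv,fuv,ijn,muv] rk=21  ker:fku,ijk,ikn,jkn,jku,jno,jnu,jnv,juv,kmu,kno,nuv
∂3: piv[fjkn,fjku,fjno,fjnu,fjnv,fjuv,fkno,fnuv,ijkn] rk=9  ker:jnuv
rk∂_2=21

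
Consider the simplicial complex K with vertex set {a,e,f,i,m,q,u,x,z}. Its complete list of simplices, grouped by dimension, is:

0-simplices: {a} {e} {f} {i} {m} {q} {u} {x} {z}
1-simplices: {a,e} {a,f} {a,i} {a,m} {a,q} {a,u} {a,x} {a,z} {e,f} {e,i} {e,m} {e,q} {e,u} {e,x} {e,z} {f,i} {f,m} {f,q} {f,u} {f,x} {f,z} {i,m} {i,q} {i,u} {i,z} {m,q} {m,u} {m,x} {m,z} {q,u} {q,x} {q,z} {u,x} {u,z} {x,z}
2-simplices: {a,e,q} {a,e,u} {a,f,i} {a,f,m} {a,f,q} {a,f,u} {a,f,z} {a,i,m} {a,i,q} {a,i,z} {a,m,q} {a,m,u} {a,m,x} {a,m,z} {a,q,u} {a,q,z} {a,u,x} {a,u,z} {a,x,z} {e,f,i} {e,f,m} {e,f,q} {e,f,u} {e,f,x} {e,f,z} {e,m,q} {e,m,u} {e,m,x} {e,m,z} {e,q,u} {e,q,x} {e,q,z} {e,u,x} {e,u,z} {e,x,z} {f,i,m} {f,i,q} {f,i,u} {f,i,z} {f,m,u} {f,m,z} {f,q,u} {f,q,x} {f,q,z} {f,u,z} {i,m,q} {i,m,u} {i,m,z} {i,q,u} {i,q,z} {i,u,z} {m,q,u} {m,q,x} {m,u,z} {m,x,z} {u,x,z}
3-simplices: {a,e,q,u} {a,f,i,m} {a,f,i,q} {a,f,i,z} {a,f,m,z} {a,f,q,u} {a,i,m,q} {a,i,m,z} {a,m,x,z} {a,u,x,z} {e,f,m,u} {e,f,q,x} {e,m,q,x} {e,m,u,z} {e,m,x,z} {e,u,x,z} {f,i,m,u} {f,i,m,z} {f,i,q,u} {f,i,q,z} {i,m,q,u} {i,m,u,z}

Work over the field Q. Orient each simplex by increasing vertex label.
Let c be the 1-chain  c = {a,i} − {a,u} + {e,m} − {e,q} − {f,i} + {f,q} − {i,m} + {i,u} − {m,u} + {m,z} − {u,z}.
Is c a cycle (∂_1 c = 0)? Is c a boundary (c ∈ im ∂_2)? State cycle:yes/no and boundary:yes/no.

cycle:yes boundary:yes

n_0=9 n_1=35 n_2=56 n_3=22  [Q]
∂1: piv[ae,af,ai,am,aq,au,ax,az] rk=8  ker:ef,ei,em,eq,eu,ex,ez,fi,fm,fq,fu,fx,fz,im,iq,iu,iz,mq,mu,mx,mz,qu,qx,qz,ux,uz,xz
∂2: piv[aeq,aeu,afi,afm,afq,afu,afz,aim,aiq,aiz,amq,amu,amx,amz,aqu,aqz,aux,auz,axz,efi,efm,efq,efx,efz,emx,eqx,fiu] rk=27  ker:efu,emq,emu,emz,equ,eqz,eux,euz,exz,fim,fiq,fiz,fmu,fmz,fqu,fqx,fqz,fuz,imq,imu,imz,iqu,iqz,iuz,mqu,mqx,muz,mxz,uxz
∂3: piv[aequ,afim,afiq,afiz,afmz,afqu,aimq,aimz,amxz,auxz,efmu,efqx,emqx,emuz,emxz,euxz,fimu,fiqu,fiqz,imqu,imuz] rk=21  ker:fimz
∂1c = 0
c vs im∂2: reduces to 0 ⇒ boundary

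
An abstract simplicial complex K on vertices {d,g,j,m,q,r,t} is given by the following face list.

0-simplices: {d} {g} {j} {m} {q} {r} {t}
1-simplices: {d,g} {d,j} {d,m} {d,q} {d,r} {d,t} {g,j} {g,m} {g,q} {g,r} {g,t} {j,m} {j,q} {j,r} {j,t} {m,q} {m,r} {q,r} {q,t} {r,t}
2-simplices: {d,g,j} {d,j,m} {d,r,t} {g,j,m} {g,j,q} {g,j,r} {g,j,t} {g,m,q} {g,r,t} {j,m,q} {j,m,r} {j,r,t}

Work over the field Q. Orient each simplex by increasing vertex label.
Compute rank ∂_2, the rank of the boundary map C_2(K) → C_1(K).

rank∂_2=10

n_0=7 n_1=20 n_2=12  [Q]
∂1: piv[dg,dj,dm,dq,dr,dt] rk=6  ker:gj,gm,gq,gr,gt,jm,jq,jr,jt,mq,mr,qr,qt,rt
∂2: piv[dgj,djm,drt,gjm,gjq,gjr,gjt,gmq,grt,jmr] rk=10  ker:jmq,jrt
rk∂_2=10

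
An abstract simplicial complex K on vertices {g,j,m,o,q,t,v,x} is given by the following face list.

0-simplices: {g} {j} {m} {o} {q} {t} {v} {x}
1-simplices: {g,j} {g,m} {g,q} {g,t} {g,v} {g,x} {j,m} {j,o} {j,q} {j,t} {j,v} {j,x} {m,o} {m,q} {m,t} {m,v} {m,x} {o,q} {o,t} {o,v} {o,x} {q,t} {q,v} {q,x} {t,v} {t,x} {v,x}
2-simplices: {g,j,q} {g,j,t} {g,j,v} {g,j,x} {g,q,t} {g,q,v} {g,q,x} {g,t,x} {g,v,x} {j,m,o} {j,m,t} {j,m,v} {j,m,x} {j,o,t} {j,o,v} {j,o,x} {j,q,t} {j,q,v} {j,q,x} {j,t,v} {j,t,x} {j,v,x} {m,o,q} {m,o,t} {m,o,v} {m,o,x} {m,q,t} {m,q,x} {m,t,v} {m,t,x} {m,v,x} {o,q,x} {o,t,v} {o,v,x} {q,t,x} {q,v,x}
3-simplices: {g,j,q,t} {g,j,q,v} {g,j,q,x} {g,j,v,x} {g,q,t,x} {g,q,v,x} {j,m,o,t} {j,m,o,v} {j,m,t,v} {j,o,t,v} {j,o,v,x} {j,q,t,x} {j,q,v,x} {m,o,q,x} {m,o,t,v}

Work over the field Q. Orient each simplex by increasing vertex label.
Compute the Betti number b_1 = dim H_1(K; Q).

b_1=1

n_0=8 n_1=27 n_2=36 n_3=15  [Q]
∂1: piv[gj,gm,gq,gt,gv,gx,jo] rk=7  ker:jm,jq,jt,jv,jx,mo,mq,mt,mv,mx,oq,ot,ov,ox,qt,qv,qx,tv,tx,vx
∂2: piv[gjq,gjt,gjv,gjx,gqt,gqv,gqx,gtx,gvx,jmo,jmt,jmv,jmx,jot,jov,jox,jtv,moq,mqt] rk=19  ker:jqt,jqv,jqx,jtx,jvx,mot,mov,mox,mqx,mtv,mtx,mvx,oqx,otv,ovx,qtx,qvx
∂3: piv[gjqt,gjqv,gjqx,gjvx,gqtx,gqvx,jmot,jmov,jmtv,jotv,jovx,jqtx,moqx] rk=13  ker:jqvx,motv
b_1=(27−7)−19=1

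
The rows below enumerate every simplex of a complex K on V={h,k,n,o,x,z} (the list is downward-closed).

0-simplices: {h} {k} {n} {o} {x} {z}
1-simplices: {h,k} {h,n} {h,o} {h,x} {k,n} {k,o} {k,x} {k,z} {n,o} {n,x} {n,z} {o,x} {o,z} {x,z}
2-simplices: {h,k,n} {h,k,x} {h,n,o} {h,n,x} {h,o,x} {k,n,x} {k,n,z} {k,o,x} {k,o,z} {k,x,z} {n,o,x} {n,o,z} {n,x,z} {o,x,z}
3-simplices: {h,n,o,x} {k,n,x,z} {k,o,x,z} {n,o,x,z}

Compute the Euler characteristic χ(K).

n_0=6 n_1=14 n_2=14 n_3=4
χ=+6−14+14−4=2

χ(K)=2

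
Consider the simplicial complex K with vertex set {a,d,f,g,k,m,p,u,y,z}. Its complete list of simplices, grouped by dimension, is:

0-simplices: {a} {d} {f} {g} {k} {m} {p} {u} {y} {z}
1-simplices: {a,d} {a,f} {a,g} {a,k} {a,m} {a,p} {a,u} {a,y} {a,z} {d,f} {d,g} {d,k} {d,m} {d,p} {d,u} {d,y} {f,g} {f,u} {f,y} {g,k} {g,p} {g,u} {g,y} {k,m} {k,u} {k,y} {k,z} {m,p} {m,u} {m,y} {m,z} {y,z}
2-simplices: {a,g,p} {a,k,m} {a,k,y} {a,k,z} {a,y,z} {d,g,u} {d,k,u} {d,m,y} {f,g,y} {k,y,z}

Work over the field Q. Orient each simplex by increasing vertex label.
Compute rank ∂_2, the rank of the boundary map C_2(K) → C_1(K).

n_0=10 n_1=32 n_2=10  [Q]
∂1: piv[ad,af,ag,ak,am,ap,au,ay,az] rk=9  ker:df,dg,dk,dm,dp,du,dy,fg,fu,fy,gk,gp,gu,gy,km,ku,ky,kz,mp,mu,my,mz,yz
∂2: piv[agp,akm,aky,akz,ayz,dgu,dku,dmy,fgy] rk=9  ker:kyz
rk∂_2=9

rank∂_2=9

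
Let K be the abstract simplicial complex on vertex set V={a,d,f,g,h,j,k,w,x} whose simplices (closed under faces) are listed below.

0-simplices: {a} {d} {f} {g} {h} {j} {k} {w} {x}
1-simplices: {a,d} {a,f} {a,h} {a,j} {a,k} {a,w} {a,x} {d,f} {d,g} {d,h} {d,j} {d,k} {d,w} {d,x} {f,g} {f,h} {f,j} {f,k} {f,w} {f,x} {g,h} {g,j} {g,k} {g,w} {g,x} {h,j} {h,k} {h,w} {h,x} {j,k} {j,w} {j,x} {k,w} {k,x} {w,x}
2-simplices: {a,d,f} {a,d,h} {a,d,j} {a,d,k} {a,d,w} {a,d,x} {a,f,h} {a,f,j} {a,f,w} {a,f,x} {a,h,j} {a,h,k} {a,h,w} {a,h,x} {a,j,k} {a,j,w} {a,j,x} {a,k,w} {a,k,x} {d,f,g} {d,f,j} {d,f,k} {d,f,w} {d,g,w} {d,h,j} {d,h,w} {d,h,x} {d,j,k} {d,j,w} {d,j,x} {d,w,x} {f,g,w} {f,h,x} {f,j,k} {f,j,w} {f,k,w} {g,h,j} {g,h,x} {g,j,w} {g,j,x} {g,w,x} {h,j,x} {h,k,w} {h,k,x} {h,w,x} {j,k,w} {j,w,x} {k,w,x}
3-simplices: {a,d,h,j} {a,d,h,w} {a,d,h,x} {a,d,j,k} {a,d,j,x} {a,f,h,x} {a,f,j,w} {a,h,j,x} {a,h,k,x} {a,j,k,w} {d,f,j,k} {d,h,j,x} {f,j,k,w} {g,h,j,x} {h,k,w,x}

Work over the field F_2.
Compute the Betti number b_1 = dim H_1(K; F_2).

b_1=1

n_0=9 n_1=35 n_2=48 n_3=15  [Z2]
∂1: piv[ad,af,ah,aj,ak,aw,ax,dg] rk=8  ker:df,dh,dj,dk,dw,dx,fg,fh,fj,fk,fw,fx,gh,gj,gk,gw,gx,hj,hk,hw,hx,jk,jw,jx,kw,kx,wx
∂2: piv[adf,adh,adj,adk,adw,adx,afh,afj,afw,afx,ahj,ahk,ahw,ahx,ajk,ajw,ajx,akw,akx,dfg,dfk,dgw,dwx,ghj,ghx,gjw] rk=26  ker:dfj,dfw,dhj,dhw,dhx,djk,djw,djx,fgw,fhx,fjk,fjw,fkw,gjx,gwx,hjx,hkw,hkx,hwx,jkw,jwx,kwx
∂3: piv[adhj,adhw,adhx,adjk,adjx,afhx,afjw,ahjx,ahkx,ajkw,dfjk,fjkw,ghjx,hkwx] rk=14  ker:dhjx
b_1=(35−8)−26=1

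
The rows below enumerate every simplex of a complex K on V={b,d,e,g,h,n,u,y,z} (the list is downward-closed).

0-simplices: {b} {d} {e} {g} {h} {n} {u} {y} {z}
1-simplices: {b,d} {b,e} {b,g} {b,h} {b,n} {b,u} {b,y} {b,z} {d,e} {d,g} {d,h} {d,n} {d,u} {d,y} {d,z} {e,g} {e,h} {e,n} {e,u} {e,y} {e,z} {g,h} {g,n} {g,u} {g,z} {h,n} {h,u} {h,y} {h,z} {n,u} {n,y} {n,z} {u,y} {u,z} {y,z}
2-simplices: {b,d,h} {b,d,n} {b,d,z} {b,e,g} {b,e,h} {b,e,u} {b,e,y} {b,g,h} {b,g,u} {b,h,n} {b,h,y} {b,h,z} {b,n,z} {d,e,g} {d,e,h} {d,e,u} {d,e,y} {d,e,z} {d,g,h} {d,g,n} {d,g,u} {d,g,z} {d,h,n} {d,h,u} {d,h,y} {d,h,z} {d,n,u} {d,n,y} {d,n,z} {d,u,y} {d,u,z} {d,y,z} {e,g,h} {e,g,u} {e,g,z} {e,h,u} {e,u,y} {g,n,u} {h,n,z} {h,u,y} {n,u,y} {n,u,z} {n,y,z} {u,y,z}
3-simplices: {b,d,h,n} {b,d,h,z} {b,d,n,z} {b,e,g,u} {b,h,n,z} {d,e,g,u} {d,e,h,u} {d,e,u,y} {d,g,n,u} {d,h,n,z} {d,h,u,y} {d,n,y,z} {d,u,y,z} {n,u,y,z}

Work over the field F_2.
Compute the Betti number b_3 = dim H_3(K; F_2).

n_0=9 n_1=35 n_2=44 n_3=14  [Z2]
∂1: piv[bd,be,bg,bh,bn,bu,by,bz] rk=8  ker:de,dg,dh,dn,du,dy,dz,eg,eh,en,eu,ey,ez,gh,gn,gu,gz,hn,hu,hy,hz,nu,ny,nz,uy,uz,yz
∂2: piv[bdh,bdn,bdz,beg,beh,beu,bey,bgh,bgu,bhn,bhy,bhz,bnz,deg,deh,deu,dey,dez,dgn,dgz,dhu,dnu,dny,duy,duz,dyz] rk=26  ker:dgh,dgu,dhn,dhy,dhz,dnz,egh,egu,egz,ehu,euy,gnu,hnz,huy,nuy,nuz,nyz,uyz
∂3: piv[bdhn,bdhz,bdnz,begu,bhnz,degu,dehu,deuy,dgnu,dhuy,dnyz,duyz,nuyz] rk=13  ker:dhnz
b_3=(14−13)−0=1

b_3=1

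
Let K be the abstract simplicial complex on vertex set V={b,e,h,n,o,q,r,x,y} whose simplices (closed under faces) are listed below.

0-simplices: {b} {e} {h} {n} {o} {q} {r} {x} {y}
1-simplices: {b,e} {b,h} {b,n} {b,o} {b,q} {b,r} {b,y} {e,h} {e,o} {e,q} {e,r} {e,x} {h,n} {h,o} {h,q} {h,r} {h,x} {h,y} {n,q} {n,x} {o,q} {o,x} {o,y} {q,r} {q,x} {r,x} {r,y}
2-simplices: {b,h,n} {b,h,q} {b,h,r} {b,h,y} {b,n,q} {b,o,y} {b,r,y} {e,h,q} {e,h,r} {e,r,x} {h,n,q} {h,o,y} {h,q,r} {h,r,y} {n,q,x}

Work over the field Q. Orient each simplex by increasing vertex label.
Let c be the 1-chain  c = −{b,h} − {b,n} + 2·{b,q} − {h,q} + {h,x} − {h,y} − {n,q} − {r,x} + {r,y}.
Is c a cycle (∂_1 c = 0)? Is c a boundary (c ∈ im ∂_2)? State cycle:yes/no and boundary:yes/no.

cycle:yes boundary:no

n_0=9 n_1=27 n_2=15  [Q]
∂1: piv[be,bh,bn,bo,bq,br,by,ex] rk=8  ker:eh,eo,eq,er,hn,ho,hq,hr,hx,hy,nq,nx,oq,ox,oy,qr,qx,rx,ry
∂2: piv[bhn,bhq,bhr,bhy,bnq,boy,bry,ehq,ehr,erx,hoy,hqr,nqx] rk=13  ker:hnq,hry
∂1c = 0
c vs im∂2: residual ≠ 0 ⇒ not boundary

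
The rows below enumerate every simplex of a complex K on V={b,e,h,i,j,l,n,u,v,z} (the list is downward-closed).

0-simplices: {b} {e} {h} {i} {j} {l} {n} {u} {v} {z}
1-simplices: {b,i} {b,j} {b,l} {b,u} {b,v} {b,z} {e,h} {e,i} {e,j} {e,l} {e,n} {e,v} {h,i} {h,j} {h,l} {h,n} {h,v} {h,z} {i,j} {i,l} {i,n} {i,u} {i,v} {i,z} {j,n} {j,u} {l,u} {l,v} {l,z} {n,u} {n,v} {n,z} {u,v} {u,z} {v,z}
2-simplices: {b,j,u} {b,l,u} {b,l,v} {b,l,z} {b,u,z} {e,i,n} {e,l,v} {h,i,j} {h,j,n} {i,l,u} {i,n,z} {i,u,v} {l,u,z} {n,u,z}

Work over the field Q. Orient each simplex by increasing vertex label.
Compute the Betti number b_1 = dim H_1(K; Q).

b_1=13

n_0=10 n_1=35 n_2=14  [Q]
∂1: piv[bi,bj,bl,bu,bv,bz,eh,ei,en] rk=9  ker:ej,el,ev,hi,hj,hl,hn,hv,hz,ij,il,in,iu,iv,iz,jn,ju,lu,lv,lz,nu,nv,nz,uv,uz,vz
∂2: piv[bju,blu,blv,blz,buz,ein,elv,hij,hjn,ilu,inz,iuv,nuz] rk=13  ker:luz
b_1=(35−9)−13=13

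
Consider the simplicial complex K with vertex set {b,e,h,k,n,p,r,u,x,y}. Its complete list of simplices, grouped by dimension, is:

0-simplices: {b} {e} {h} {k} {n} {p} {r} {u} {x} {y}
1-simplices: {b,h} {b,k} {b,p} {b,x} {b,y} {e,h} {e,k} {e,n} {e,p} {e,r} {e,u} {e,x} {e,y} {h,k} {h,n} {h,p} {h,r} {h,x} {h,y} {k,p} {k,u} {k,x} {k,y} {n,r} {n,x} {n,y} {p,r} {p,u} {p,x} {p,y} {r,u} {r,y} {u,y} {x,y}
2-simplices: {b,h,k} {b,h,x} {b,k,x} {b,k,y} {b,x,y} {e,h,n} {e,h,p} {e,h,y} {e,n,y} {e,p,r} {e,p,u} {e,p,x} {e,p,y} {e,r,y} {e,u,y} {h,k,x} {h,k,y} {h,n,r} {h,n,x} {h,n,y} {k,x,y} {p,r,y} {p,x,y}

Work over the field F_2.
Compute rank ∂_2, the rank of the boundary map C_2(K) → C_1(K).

n_0=10 n_1=34 n_2=23  [Z2]
∂1: piv[bh,bk,bp,bx,by,eh,en,er,eu] rk=9  ker:ek,ep,ex,ey,hk,hn,hp,hr,hx,hy,kp,ku,kx,ky,nr,nx,ny,pr,pu,px,py,ru,ry,uy,xy
∂2: piv[bhk,bhx,bkx,bky,bxy,ehn,ehp,ehy,eny,epr,epu,epx,epy,ery,euy,hky,hnr,hnx,pxy] rk=19  ker:hkx,hny,kxy,pry
rk∂_2=19

rank∂_2=19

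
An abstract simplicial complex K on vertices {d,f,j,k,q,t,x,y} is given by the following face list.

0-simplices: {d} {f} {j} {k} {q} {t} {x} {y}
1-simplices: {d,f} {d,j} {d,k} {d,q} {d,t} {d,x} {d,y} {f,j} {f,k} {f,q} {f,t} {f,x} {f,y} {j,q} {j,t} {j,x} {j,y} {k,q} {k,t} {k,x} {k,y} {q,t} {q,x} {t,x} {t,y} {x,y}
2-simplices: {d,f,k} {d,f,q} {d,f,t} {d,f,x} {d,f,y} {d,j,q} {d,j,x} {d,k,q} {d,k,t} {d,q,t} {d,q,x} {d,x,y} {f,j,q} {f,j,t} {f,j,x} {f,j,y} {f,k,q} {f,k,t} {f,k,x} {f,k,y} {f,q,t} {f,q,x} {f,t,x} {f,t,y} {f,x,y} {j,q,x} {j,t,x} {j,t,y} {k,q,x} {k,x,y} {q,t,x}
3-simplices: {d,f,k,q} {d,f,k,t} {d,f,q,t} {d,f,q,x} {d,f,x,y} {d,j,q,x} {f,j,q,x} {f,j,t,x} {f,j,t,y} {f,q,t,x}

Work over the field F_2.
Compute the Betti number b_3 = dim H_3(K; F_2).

b_3=0

n_0=8 n_1=26 n_2=31 n_3=10  [Z2]
∂1: piv[df,dj,dk,dq,dt,dx,dy] rk=7  ker:fj,fk,fq,ft,fx,fy,jq,jt,jx,jy,kq,kt,kx,ky,qt,qx,tx,ty,xy
∂2: piv[dfk,dfq,dft,dfx,dfy,djq,djx,dkq,dkt,dqt,dqx,dxy,fjq,fjt,fjy,fkx,fky,ftx,fty] rk=19  ker:fjx,fkq,fkt,fqt,fqx,fxy,jqx,jtx,jty,kqx,kxy,qtx
∂3: piv[dfkq,dfkt,dfqt,dfqx,dfxy,djqx,fjqx,fjtx,fjty,fqtx] rk=10
b_3=(10−10)−0=0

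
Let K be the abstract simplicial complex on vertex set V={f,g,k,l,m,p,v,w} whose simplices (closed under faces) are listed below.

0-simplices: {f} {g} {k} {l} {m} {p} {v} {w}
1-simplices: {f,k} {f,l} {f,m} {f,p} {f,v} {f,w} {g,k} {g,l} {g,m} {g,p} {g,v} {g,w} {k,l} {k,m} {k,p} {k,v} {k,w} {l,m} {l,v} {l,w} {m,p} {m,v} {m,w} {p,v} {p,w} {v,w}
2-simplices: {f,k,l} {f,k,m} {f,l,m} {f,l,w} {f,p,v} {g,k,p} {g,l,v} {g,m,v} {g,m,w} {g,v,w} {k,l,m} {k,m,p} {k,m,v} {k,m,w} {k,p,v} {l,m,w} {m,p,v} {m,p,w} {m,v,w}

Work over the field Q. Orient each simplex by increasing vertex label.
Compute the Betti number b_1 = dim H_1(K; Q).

b_1=3

n_0=8 n_1=26 n_2=19  [Q]
∂1: piv[fk,fl,fm,fp,fv,fw,gk] rk=7  ker:gl,gm,gp,gv,gw,kl,km,kp,kv,kw,lm,lv,lw,mp,mv,mw,pv,pw,vw
∂2: piv[fkl,fkm,flm,flw,fpv,gkp,glv,gmv,gmw,gvw,kmp,kmv,kmw,kpv,lmw,mpw] rk=16  ker:klm,mpv,mvw
b_1=(26−7)−16=3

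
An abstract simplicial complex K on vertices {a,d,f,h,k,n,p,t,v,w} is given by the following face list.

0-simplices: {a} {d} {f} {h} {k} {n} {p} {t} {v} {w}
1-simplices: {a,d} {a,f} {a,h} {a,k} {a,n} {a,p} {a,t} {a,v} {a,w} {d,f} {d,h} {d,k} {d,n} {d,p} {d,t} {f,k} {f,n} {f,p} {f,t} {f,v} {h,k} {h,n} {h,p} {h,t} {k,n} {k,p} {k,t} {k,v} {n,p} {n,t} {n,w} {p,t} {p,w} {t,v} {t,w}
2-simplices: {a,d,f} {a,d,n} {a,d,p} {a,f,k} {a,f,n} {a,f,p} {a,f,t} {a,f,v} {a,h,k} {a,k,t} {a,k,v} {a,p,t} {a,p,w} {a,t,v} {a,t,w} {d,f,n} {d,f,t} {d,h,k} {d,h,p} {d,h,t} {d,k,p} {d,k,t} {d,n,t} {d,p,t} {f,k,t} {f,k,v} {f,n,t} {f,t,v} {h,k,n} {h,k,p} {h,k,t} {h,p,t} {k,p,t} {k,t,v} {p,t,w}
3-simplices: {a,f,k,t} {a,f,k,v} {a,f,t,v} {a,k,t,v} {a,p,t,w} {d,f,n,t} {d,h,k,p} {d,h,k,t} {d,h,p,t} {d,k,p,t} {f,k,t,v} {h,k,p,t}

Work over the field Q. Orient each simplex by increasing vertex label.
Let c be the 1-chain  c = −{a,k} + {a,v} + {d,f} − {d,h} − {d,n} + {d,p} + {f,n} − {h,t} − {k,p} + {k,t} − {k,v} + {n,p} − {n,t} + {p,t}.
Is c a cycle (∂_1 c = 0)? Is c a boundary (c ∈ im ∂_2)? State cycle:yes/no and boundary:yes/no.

n_0=10 n_1=35 n_2=35 n_3=12  [Q]
∂1: piv[ad,af,ah,ak,an,ap,at,av,aw] rk=9  ker:df,dh,dk,dn,dp,dt,fk,fn,fp,ft,fv,hk,hn,hp,ht,kn,kp,kt,kv,np,nt,nw,pt,pw,tv,tw
∂2: piv[adf,adn,adp,afk,afn,afp,aft,afv,ahk,akt,akv,apt,apw,atv,atw,dft,dhk,dhp,dht,dkp,dkt,dnt,hkn] rk=23  ker:dfn,dpt,fkt,fkv,fnt,ftv,hkp,hkt,hpt,kpt,ktv,ptw
∂3: piv[afkt,afkv,aftv,aktv,aptw,dfnt,dhkp,dhkt,dhpt,dkpt] rk=10  ker:fktv,hkpt
∂1c = 0
c vs im∂2: residual ≠ 0 ⇒ not boundary

cycle:yes boundary:no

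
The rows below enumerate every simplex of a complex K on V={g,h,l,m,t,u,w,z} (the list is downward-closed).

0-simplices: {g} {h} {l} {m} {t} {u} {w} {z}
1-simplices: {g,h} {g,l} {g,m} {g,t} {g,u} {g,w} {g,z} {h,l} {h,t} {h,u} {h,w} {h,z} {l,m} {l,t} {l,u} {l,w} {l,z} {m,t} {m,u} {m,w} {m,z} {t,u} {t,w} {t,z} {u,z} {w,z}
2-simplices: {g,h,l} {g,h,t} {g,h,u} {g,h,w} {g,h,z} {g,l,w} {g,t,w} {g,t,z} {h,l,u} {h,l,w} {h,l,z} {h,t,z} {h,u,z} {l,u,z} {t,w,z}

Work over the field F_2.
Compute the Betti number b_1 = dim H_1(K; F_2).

b_1=7

n_0=8 n_1=26 n_2=15  [Z2]
∂1: piv[gh,gl,gm,gt,gu,gw,gz] rk=7  ker:hl,ht,hu,hw,hz,lm,lt,lu,lw,lz,mt,mu,mw,mz,tu,tw,tz,uz,wz
∂2: piv[ghl,ght,ghu,ghw,ghz,glw,gtw,gtz,hlu,hlz,huz,twz] rk=12  ker:hlw,htz,luz
b_1=(26−7)−12=7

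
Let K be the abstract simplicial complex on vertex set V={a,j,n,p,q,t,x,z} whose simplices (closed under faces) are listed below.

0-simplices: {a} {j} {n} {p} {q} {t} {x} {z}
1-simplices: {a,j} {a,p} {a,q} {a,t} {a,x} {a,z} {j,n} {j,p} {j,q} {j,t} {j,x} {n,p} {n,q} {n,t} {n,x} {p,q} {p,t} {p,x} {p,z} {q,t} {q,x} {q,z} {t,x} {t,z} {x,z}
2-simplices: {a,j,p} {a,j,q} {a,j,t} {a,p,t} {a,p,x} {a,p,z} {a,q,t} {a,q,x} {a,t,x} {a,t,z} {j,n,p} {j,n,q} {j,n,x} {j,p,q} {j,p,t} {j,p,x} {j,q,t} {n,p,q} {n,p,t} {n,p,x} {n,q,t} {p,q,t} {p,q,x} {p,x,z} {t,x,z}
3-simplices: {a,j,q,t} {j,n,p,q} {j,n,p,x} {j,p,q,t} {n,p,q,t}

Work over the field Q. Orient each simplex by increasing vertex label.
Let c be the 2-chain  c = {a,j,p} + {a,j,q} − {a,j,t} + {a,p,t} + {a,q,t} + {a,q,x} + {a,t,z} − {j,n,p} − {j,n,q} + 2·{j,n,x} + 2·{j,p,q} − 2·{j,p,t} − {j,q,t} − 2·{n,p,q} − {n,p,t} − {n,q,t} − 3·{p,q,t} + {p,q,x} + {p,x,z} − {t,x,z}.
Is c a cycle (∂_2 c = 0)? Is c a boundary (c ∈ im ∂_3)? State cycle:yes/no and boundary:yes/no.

n_0=8 n_1=25 n_2=25 n_3=5  [Q]
∂1: piv[aj,ap,aq,at,ax,az,jn] rk=7  ker:jp,jq,jt,jx,np,nq,nt,nx,pq,pt,px,pz,qt,qx,qz,tx,tz,xz
∂2: piv[ajp,ajq,ajt,apt,apx,apz,aqt,aqx,atx,atz,jnp,jnq,jnx,jpq,jpx,npt,pxz] rk=17  ker:jpt,jqt,npq,npx,nqt,pqt,pqx,txz
∂3: piv[ajqt,jnpq,jnpx,jpqt,npqt] rk=5
∂2c = {a,j} + {a,q} − {a,x} − {a,z} + 2·{j,p} − {j,q} + 2·{j,t} − 2·{j,x} − 4·{n,p} + 2·{n,t} + 2·{n,x} − 2·{p,q} + {p,t} − {p,z} − 4·{q,t} + 2·{q,x} − {t,x} + 2·{t,z}

cycle:no boundary:no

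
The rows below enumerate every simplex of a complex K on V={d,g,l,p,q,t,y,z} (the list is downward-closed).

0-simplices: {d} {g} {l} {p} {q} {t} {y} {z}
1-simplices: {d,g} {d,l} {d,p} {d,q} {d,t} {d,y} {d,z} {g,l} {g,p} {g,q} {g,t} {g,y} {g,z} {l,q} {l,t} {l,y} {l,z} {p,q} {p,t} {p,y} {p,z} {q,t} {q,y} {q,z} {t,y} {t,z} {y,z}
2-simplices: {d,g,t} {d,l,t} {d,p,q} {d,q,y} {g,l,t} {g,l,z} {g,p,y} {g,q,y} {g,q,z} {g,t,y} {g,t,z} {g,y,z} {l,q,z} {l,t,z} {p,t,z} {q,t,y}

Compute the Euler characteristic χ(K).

χ(K)=-3

n_0=8 n_1=27 n_2=16
χ=+8−27+16=-3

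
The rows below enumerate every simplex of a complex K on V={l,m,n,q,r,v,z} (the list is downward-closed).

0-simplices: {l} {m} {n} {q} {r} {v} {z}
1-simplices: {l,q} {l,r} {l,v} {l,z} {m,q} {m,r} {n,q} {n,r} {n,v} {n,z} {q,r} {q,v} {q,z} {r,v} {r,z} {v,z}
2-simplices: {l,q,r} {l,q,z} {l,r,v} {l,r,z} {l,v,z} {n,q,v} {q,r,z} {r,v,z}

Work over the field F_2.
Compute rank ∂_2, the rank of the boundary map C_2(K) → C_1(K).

rank∂_2=6

n_0=7 n_1=16 n_2=8  [Z2]
∂1: piv[lq,lr,lv,lz,mq,nq] rk=6  ker:mr,nr,nv,nz,qr,qv,qz,rv,rz,vz
∂2: piv[lqr,lqz,lrv,lrz,lvz,nqv] rk=6  ker:qrz,rvz
rk∂_2=6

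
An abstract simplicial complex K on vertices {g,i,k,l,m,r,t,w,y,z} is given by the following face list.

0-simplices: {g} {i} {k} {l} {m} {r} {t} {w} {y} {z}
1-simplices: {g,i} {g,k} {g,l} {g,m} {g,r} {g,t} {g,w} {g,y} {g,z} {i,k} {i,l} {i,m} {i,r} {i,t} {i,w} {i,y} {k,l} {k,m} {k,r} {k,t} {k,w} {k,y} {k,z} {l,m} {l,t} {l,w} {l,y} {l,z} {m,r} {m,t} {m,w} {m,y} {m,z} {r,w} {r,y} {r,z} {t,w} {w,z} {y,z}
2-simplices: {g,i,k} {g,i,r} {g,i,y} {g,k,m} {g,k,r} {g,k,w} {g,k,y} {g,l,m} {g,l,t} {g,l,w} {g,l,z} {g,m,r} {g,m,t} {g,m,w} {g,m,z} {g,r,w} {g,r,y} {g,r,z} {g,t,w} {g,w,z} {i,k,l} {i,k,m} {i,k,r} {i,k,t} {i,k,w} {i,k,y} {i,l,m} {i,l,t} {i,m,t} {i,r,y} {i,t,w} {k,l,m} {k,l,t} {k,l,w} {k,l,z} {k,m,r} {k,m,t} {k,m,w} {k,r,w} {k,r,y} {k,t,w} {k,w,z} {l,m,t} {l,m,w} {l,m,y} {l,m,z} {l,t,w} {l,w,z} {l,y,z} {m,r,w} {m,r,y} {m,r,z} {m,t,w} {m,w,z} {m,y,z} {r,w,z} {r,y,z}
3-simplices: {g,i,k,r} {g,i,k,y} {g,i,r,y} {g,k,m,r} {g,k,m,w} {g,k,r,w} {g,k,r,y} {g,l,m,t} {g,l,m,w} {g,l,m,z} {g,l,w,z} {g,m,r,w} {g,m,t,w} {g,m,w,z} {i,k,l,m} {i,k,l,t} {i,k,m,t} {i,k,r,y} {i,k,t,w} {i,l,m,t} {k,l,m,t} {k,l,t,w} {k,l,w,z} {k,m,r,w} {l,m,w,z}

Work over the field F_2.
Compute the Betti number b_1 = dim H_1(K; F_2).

b_1=0

n_0=10 n_1=39 n_2=57 n_3=25  [Z2]
∂1: piv[gi,gk,gl,gm,gr,gt,gw,gy,gz] rk=9  ker:ik,il,im,ir,it,iw,iy,kl,km,kr,kt,kw,ky,kz,lm,lt,lw,ly,lz,mr,mt,mw,my,mz,rw,ry,rz,tw,wz,yz
∂2: piv[gik,gir,giy,gkm,gkr,gkw,gky,glm,glt,glw,glz,gmr,gmt,gmw,gmz,grw,gry,grz,gtw,gwz,ikl,ikm,ikt,ikw,ilm,ilt,klz,lmy,lyz,mry] rk=30  ker:ikr,iky,imt,iry,itw,klm,klt,klw,kmr,kmt,kmw,krw,kry,ktw,kwz,lmt,lmw,lmz,ltw,lwz,mrw,mrz,mtw,mwz,myz,rwz,ryz
∂3: piv[gikr,giky,giry,gkmr,gkmw,gkrw,gkry,glmt,glmw,glmz,glwz,gmrw,gmtw,gmwz,iklm,iklt,ikmt,iktw,ilmt,kltw,klwz] rk=21  ker:ikry,klmt,kmrw,lmwz
b_1=(39−9)−30=0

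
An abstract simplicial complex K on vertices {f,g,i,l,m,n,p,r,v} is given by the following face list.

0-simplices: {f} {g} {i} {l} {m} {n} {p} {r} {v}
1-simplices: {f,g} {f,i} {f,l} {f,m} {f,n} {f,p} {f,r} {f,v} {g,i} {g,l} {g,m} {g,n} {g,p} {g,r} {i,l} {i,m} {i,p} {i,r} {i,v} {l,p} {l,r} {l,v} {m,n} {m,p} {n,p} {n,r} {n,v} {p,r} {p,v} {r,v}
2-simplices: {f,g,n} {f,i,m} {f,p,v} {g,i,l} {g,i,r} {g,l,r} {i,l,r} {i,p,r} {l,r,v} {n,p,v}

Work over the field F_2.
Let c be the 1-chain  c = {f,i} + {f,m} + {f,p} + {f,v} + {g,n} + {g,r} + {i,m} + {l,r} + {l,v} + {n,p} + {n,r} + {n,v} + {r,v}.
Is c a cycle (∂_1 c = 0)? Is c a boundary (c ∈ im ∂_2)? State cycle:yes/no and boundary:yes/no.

n_0=9 n_1=30 n_2=10  [Z2]
∂1: piv[fg,fi,fl,fm,fn,fp,fr,fv] rk=8  ker:gi,gl,gm,gn,gp,gr,il,im,ip,ir,iv,lp,lr,lv,mn,mp,np,nr,nv,pr,pv,rv
∂2: piv[fgn,fim,fpv,gil,gir,glr,ipr,lrv,npv] rk=9  ker:ilr
∂1c = 0
c vs im∂2: residual ≠ 0 ⇒ not boundary

cycle:yes boundary:no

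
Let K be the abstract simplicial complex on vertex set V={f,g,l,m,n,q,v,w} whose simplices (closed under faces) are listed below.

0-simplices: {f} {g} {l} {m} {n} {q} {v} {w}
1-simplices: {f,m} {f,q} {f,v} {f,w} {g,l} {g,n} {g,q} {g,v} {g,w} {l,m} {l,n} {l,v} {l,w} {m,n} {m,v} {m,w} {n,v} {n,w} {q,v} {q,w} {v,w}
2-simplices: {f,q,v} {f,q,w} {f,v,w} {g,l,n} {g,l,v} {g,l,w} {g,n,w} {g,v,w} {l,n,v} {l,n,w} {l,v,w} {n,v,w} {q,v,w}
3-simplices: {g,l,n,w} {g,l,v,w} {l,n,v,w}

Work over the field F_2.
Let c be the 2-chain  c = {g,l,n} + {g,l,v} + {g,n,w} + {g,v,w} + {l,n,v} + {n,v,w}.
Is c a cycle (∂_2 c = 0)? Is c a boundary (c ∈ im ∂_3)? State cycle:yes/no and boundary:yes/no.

cycle:yes boundary:yes

n_0=8 n_1=21 n_2=13 n_3=3  [Z2]
∂1: piv[fm,fq,fv,fw,gl,gn,gq] rk=7  ker:gv,gw,lm,ln,lv,lw,mn,mv,mw,nv,nw,qv,qw,vw
∂2: piv[fqv,fqw,fvw,gln,glv,glw,gnw,gvw,lnv] rk=9  ker:lnw,lvw,nvw,qvw
∂3: piv[glnw,glvw,lnvw] rk=3
∂2c = 0
c vs im∂3: reduces to 0 ⇒ boundary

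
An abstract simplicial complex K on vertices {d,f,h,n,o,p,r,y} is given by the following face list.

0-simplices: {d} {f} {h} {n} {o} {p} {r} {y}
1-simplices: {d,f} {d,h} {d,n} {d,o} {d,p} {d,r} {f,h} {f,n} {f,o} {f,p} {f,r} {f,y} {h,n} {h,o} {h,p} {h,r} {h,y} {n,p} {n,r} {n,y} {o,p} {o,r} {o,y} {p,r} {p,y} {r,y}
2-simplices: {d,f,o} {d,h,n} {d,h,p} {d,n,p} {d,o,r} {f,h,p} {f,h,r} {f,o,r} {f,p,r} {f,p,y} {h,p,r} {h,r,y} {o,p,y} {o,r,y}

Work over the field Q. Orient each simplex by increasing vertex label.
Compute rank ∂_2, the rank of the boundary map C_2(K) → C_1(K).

n_0=8 n_1=26 n_2=14  [Q]
∂1: piv[df,dh,dn,do,dp,dr,fy] rk=7  ker:fh,fn,fo,fp,fr,hn,ho,hp,hr,hy,np,nr,ny,op,or,oy,pr,py,ry
∂2: piv[dfo,dhn,dhp,dnp,dor,fhp,fhr,for,fpr,fpy,hry,opy,ory] rk=13  ker:hpr
rk∂_2=13

rank∂_2=13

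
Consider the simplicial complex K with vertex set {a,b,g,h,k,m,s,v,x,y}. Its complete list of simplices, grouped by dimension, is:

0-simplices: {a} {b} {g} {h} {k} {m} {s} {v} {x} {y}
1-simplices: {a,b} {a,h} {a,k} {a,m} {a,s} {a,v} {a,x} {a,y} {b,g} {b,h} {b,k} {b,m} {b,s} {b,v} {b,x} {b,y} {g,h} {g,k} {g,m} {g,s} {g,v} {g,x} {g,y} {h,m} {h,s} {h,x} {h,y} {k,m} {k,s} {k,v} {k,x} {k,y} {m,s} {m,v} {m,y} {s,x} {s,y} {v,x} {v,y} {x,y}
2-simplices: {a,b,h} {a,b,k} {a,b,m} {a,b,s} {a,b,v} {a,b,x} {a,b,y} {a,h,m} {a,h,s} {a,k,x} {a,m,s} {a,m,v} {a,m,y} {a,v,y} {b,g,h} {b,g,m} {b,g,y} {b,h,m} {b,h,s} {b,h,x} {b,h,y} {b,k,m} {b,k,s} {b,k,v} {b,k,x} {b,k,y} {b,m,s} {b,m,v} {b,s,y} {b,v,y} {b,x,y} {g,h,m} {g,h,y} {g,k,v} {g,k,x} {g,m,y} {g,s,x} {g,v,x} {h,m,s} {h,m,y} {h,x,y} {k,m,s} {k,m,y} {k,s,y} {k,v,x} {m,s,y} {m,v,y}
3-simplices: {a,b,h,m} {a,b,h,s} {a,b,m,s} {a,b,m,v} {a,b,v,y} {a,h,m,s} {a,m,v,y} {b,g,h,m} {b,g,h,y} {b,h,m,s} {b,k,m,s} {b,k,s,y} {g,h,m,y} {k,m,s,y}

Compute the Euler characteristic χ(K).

χ(K)=3

n_0=10 n_1=40 n_2=47 n_3=14
χ=+10−40+47−14=3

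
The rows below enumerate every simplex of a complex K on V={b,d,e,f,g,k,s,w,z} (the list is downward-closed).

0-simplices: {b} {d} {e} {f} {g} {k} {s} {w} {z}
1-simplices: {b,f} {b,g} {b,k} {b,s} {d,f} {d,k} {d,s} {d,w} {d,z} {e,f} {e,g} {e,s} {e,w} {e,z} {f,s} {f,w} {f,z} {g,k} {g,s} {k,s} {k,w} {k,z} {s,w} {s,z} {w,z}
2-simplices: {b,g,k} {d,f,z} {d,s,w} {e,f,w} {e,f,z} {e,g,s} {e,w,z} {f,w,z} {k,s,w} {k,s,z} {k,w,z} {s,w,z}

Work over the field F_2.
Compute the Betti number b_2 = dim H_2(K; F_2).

b_2=2

n_0=9 n_1=25 n_2=12  [Z2]
∂1: piv[bf,bg,bk,bs,df,dw,dz,ef] rk=8  ker:dk,ds,eg,es,ew,ez,fs,fw,fz,gk,gs,ks,kw,kz,sw,sz,wz
∂2: piv[bgk,dfz,dsw,efw,efz,egs,ewz,ksw,ksz,kwz] rk=10  ker:fwz,swz
b_2=(12−10)−0=2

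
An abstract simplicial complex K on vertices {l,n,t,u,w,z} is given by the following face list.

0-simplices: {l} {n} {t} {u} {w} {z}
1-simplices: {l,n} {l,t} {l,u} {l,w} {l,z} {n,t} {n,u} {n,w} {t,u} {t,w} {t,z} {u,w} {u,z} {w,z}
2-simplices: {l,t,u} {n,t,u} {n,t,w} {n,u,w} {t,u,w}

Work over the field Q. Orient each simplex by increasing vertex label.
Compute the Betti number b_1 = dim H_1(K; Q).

n_0=6 n_1=14 n_2=5  [Q]
∂1: piv[ln,lt,lu,lw,lz] rk=5  ker:nt,nu,nw,tu,tw,tz,uw,uz,wz
∂2: piv[ltu,ntu,ntw,nuw] rk=4  ker:tuw
b_1=(14−5)−4=5

b_1=5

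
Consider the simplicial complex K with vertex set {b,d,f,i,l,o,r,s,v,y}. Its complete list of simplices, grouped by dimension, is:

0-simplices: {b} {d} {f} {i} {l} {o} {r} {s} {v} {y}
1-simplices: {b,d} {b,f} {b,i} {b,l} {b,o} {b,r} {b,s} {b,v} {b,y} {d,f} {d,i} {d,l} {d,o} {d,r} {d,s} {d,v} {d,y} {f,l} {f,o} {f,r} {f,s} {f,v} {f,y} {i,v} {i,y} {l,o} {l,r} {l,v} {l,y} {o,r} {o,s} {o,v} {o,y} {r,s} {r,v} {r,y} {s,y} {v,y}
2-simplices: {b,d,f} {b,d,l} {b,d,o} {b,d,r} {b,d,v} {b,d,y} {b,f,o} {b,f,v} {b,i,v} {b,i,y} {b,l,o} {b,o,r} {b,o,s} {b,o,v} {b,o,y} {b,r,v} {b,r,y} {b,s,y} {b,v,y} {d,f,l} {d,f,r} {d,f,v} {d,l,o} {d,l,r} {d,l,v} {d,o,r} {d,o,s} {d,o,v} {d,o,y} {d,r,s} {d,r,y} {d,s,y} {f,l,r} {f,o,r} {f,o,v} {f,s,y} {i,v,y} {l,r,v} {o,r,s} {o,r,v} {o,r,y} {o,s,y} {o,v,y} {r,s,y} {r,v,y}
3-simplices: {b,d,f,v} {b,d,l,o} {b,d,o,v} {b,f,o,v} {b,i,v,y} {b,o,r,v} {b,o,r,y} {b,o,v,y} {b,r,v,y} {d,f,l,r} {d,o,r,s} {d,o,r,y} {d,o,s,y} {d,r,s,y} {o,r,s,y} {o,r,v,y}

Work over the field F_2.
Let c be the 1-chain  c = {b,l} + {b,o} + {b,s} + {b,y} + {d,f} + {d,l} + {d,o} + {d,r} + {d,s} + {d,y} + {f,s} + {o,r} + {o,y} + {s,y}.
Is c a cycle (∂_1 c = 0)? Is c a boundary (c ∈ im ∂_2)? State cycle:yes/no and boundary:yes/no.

n_0=10 n_1=38 n_2=45 n_3=16  [Z2]
∂1: piv[bd,bf,bi,bl,bo,br,bs,bv,by] rk=9  ker:df,di,dl,do,dr,ds,dv,dy,fl,fo,fr,fs,fv,fy,iv,iy,lo,lr,lv,ly,or,os,ov,oy,rs,rv,ry,sy,vy
∂2: piv[bdf,bdl,bdo,bdr,bdv,bdy,bfo,bfv,biv,biy,blo,bor,bos,bov,boy,brv,bry,bsy,bvy,dfl,dfr,dlr,dlv,dos,drs,fsy] rk=26  ker:dfv,dlo,dor,dov,doy,dry,dsy,flr,for,fov,ivy,lrv,ors,orv,ory,osy,ovy,rsy,rvy
∂3: piv[bdfv,bdlo,bdov,bfov,bivy,borv,bory,bovy,brvy,dflr,dors,dory,dosy,drsy] rk=14  ker:orsy,orvy
∂1c = 0
c vs im∂2: residual ≠ 0 ⇒ not boundary

cycle:yes boundary:no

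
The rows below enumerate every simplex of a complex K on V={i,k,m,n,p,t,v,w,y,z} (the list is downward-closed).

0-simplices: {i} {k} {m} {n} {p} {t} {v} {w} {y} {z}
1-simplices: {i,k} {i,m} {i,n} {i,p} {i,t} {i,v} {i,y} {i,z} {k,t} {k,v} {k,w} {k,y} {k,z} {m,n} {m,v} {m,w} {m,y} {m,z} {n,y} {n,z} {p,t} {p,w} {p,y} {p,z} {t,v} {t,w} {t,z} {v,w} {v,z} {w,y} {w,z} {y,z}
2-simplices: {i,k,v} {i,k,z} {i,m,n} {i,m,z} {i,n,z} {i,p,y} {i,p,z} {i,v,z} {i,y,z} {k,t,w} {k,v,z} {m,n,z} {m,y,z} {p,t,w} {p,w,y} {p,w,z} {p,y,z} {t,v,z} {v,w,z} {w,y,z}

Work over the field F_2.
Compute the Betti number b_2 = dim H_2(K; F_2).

n_0=10 n_1=32 n_2=20  [Z2]
∂1: piv[ik,im,in,ip,it,iv,iy,iz,kw] rk=9  ker:kt,kv,ky,kz,mn,mv,mw,my,mz,ny,nz,pt,pw,py,pz,tv,tw,tz,vw,vz,wy,wz,yz
∂2: piv[ikv,ikz,imn,imz,inz,ipy,ipz,ivz,iyz,ktw,myz,ptw,pwy,pwz,tvz,vwz] rk=16  ker:kvz,mnz,pyz,wyz
b_2=(20−16)−0=4

b_2=4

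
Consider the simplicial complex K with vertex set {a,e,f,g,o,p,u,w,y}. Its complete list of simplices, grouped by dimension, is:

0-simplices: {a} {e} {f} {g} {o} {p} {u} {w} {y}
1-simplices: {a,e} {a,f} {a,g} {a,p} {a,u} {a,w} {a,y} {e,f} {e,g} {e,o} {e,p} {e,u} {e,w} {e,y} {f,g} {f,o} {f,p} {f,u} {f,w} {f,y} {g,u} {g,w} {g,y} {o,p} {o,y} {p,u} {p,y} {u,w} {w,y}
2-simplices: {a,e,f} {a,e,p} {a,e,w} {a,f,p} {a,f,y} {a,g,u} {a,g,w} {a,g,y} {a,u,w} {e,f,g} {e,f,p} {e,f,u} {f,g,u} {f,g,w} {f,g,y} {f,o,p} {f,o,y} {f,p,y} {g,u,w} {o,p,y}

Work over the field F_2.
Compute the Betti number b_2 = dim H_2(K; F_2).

b_2=3

n_0=9 n_1=29 n_2=20  [Z2]
∂1: piv[ae,af,ag,ap,au,aw,ay,eo] rk=8  ker:ef,eg,ep,eu,ew,ey,fg,fo,fp,fu,fw,fy,gu,gw,gy,op,oy,pu,py,uw,wy
∂2: piv[aef,aep,aew,afp,afy,agu,agw,agy,auw,efg,efu,fgu,fgw,fgy,fop,foy,fpy] rk=17  ker:efp,guw,opy
b_2=(20−17)−0=3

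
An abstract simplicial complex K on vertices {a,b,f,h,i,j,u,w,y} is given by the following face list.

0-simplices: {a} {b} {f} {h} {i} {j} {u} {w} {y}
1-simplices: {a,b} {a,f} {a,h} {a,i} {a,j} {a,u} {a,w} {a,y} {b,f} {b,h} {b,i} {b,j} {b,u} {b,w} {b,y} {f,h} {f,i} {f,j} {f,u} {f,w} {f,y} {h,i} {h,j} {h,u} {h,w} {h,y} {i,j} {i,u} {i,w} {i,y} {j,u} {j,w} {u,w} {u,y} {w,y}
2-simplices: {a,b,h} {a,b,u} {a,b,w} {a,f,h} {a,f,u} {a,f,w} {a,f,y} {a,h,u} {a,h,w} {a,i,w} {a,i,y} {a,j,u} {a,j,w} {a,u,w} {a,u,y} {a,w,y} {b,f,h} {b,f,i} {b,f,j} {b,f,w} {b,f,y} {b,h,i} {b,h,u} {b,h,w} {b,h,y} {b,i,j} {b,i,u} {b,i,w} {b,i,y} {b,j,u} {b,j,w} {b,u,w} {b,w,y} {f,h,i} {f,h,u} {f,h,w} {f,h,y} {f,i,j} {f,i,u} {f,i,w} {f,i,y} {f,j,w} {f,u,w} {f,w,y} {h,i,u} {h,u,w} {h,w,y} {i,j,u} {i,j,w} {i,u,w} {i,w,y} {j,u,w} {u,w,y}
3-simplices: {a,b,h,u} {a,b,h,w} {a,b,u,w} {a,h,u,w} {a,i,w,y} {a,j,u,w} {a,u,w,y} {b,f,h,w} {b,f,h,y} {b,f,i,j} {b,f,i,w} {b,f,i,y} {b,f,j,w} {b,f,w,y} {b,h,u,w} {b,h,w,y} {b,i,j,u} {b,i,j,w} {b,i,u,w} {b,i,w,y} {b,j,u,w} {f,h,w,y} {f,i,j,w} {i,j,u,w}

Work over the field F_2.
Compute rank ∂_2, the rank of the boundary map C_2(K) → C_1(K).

n_0=9 n_1=35 n_2=53 n_3=24  [Z2]
∂1: piv[ab,af,ah,ai,aj,au,aw,ay] rk=8  ker:bf,bh,bi,bj,bu,bw,by,fh,fi,fj,fu,fw,fy,hi,hj,hu,hw,hy,ij,iu,iw,iy,ju,jw,uw,uy,wy
∂2: piv[abh,abu,abw,afh,afu,afw,afy,ahu,ahw,aiw,aiy,aju,ajw,auw,auy,awy,bfh,bfi,bfj,bfy,bhi,bhy,bij,biu,biw,bju] rk=26  ker:bfw,bhu,bhw,biy,bjw,buw,bwy,fhi,fhu,fhw,fhy,fij,fiu,fiw,fiy,fjw,fuw,fwy,hiu,huw,hwy,iju,ijw,iuw,iwy,juw,uwy
∂3: piv[abhu,abhw,abuw,ahuw,aiwy,ajuw,auwy,bfhw,bfhy,bfij,bfiw,bfiy,bfjw,bfwy,bhwy,biju,bijw,biuw,biwy,bjuw] rk=20  ker:bhuw,fhwy,fijw,ijuw
rk∂_2=26

rank∂_2=26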